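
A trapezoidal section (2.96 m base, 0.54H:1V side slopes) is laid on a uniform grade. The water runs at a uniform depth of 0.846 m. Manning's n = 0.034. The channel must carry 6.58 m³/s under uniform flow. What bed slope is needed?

S = 0.0121

With bottom width b = 2.96 m and side slope z = 0.54: A = (b + zy)y = (2.96 + 0.54×0.846)×0.846 = 2.891 m²; P = b + 2y√(1+z²) = 2.96 + 2×0.846×1.136 = 4.883 m.
Hydraulic radius R = A/P = 2.891/4.883 = 0.592 m.
From Manning's equation, S = [nQ / (1 A R^(2/3))]² = [0.034 × 6.58 / (1 × 2.891 × 0.592^(2/3))]² = 0.0121.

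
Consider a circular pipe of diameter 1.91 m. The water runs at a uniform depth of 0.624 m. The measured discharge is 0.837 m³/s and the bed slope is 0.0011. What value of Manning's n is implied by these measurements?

For a circular section of diameter D = 1.91 m at depth y = 0.624 m, the central angle is θ = 2 arccos(1 − 2y/D) = 2.434 rad. Then A = (D²/8)(θ − sin θ) = 0.8133 m² and P = Dθ/2 = 2.324 m.
Hydraulic radius R = A/P = 0.8133/2.324 = 0.3499 m.
Rearranging Manning's equation: n = (1/Q) A R^(2/3) S^(1/2) = (1/0.837) × 0.8133 × 0.3499^(2/3) × √0.0011 = 0.016.

n = 0.016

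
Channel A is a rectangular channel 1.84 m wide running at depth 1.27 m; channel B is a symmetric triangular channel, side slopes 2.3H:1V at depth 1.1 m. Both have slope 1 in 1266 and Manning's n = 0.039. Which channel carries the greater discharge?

Channel A: Flow area A = b·y = 1.84 × 1.27 = 2.337 m². Wetted perimeter P = b + 2y = 1.84 + 2×1.27 = 4.38 m. Hydraulic radius R = A/P = 2.337/4.38 = 0.5335 m. Q_A = (1/0.039)·2.337·0.5335^(2/3)·√0.0007899 = 1.108 m³/s.
Channel B: For a triangular section with side slope z = 2.3: A = zy² = 2.3×1.1² = 2.783 m²; P = 2y√(1+z²) = 2×1.1×2.508 = 5.518 m. Hydraulic radius R = A/P = 2.783/5.518 = 0.5044 m. Q_B = (1/0.039)·2.783·0.5044^(2/3)·√0.0007899 = 1.271 m³/s.
Q_A = 1.108 m³/s vs Q_B = 1.271 m³/s, so channel B carries more.

channel B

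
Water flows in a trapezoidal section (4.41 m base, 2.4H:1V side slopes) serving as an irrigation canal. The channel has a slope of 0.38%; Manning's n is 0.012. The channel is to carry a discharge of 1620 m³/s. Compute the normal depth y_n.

y_n = 6.69 m

Manning's equation rearranged: A R^(2/3) = nQ / (1·√S) = 0.012 × 1620 / (√0.0038) = 315.4.
Try y = 7.68 m: A R^(2/3) = 438.8 — over.
Try y = 6.69 m: A R^(2/3) = 315.2 — matches.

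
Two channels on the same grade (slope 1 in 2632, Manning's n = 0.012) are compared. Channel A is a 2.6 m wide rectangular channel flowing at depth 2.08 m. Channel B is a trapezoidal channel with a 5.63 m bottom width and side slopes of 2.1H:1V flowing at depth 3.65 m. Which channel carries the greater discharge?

channel B

Channel A: Flow area A = b·y = 2.6 × 2.08 = 5.408 m². Wetted perimeter P = b + 2y = 2.6 + 2×2.08 = 6.76 m. Hydraulic radius R = A/P = 5.408/6.76 = 0.8 m. Q_A = (1/0.012)·5.408·0.8^(2/3)·√0.0003799 = 7.57 m³/s.
Channel B: With bottom width b = 5.63 m and side slope z = 2.1: A = (b + zy)y = (5.63 + 2.1×3.65)×3.65 = 48.53 m²; P = b + 2y√(1+z²) = 5.63 + 2×3.65×2.326 = 22.61 m. Hydraulic radius R = A/P = 48.53/22.61 = 2.146 m. Q_B = (1/0.012)·48.53·2.146^(2/3)·√0.0003799 = 131.2 m³/s.
Q_A = 7.57 m³/s vs Q_B = 131.2 m³/s, so channel B carries more.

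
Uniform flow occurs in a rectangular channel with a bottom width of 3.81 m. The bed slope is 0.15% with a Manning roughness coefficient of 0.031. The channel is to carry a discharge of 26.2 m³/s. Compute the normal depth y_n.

y_n = 4.53 m

Manning's equation rearranged: A R^(2/3) = nQ / (1·√S) = 0.031 × 26.2 / (√0.0015) = 20.97.
At y = 3.52 m: A R^(2/3) = 15.45 — too small.
At y = 5.46 m: A R^(2/3) = 26.19 — too large.
At y = 4.53 m: A R^(2/3) = 20.99 — matches.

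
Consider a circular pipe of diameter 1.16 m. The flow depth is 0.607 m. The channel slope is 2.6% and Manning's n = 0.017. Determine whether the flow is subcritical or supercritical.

For a circular section of diameter D = 1.16 m at depth y = 0.607 m, the central angle is θ = 2 arccos(1 − 2y/D) = 3.235 rad. Then A = (D²/8)(θ − sin θ) = 0.5597 m² and P = Dθ/2 = 1.876 m.
Hydraulic radius R = A/P = 0.5597/1.876 = 0.2983 m.
V = (1/n) R^(2/3) √S = (1/0.017) × 0.2983^(2/3) × √0.026 = 4.235 m/s. Hydraulic depth D_h = A/T = 0.5597/1.159 = 0.483 m.
Froude number Fr = V/√(g·D_h) = 4.235/√(9.81×0.483) = 1.95, which is greater than 1, so the flow is supercritical.

supercritical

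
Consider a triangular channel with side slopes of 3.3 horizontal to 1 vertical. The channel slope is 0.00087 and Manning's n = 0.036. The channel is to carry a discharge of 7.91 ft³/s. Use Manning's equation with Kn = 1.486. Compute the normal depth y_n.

y_n = 1.55 ft

Manning's equation rearranged: A R^(2/3) = nQ / (1.486·√S) = 0.036 × 7.91 / (1.486 × √0.00087) = 6.497.
Try y = 1.23 ft: A R^(2/3) = 3.506 — too small.
Try y = 1.55 ft: A R^(2/3) = 6.496 — ≈ 6.497.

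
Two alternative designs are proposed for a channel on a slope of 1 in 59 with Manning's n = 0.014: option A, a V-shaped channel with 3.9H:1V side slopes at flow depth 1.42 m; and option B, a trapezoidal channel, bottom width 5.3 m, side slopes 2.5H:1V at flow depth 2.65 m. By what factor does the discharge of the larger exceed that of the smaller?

Channel A: For a triangular section with side slope z = 3.9: A = zy² = 3.9×1.42² = 7.864 m²; P = 2y√(1+z²) = 2×1.42×4.026 = 11.43 m. Hydraulic radius R = A/P = 7.864/11.43 = 0.6878 m. Q_A = (1/0.014)·7.864·0.6878^(2/3)·√0.01695 = 56.98 m³/s.
Channel B: With bottom width b = 5.3 m and side slope z = 2.5: A = (b + zy)y = (5.3 + 2.5×2.65)×2.65 = 31.6 m²; P = b + 2y√(1+z²) = 5.3 + 2×2.65×2.693 = 19.57 m. Hydraulic radius R = A/P = 31.6/19.57 = 1.615 m. Q_B = (1/0.014)·31.6·1.615^(2/3)·√0.01695 = 404.5 m³/s.
The larger discharge is 404.5 m³/s and the smaller is 56.98 m³/s; the ratio is 7.1.

7.1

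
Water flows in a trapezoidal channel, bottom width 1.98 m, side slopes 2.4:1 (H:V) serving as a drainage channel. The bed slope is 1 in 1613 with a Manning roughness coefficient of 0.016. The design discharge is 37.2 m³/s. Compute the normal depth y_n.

Manning's equation rearranged: A R^(2/3) = nQ / (1·√S) = 0.016 × 37.2 / (√0.00062) = 23.9.
Trying y = 2.88 m: A R^(2/3) = 33.71 — over.
Trying y = 2.49 m: A R^(2/3) = 23.92 — close enough.

y_n = 2.49 m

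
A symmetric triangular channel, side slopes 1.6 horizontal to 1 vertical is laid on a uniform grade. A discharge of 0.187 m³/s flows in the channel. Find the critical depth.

At critical depth, Q² T / (g A³) = 1, i.e. A³/T = Q²/g = 0.187²/9.81 = 0.003565.
Trying y = 0.238 m: A³/T = 0.0009775 — short.
Trying y = 0.308 m: A³/T = 0.003548 — close enough.

y_c = 0.308 m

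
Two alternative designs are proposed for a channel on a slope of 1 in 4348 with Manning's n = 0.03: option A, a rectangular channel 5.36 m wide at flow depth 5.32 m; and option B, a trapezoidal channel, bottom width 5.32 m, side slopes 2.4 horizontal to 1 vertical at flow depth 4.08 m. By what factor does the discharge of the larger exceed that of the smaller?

2.58

Channel A: Flow area A = b·y = 5.36 × 5.32 = 28.52 m². Wetted perimeter P = b + 2y = 5.36 + 2×5.32 = 16 m. Hydraulic radius R = A/P = 28.52/16 = 1.782 m. Q_A = (1/0.03)·28.52·1.782^(2/3)·√0.00023 = 21.19 m³/s.
Channel B: With bottom width b = 5.32 m and side slope z = 2.4: A = (b + zy)y = (5.32 + 2.4×4.08)×4.08 = 61.66 m²; P = b + 2y√(1+z²) = 5.32 + 2×4.08×2.6 = 26.54 m. Hydraulic radius R = A/P = 61.66/26.54 = 2.324 m. Q_B = (1/0.03)·61.66·2.324^(2/3)·√0.00023 = 54.68 m³/s.
The larger discharge is 54.68 m³/s and the smaller is 21.19 m³/s; the ratio is 2.58.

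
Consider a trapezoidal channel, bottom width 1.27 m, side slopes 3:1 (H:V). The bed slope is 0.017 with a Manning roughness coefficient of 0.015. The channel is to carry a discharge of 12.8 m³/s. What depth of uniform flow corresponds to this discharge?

y_n = 0.738 m

Manning's equation rearranged: A R^(2/3) = nQ / (1·√S) = 0.015 × 12.8 / (√0.017) = 1.473.
Trying y = 0.823 m: A R^(2/3) = 1.874 — over.
Trying y = 0.56 m: A R^(2/3) = 0.81 — short.
Trying y = 0.738 m: A R^(2/3) = 1.472 — close enough.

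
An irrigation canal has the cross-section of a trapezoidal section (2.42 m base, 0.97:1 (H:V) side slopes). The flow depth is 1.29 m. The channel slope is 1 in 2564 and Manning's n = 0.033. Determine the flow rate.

Q = 2.42 m³/s

With bottom width b = 2.42 m and side slope z = 0.97: A = (b + zy)y = (2.42 + 0.97×1.29)×1.29 = 4.736 m²; P = b + 2y√(1+z²) = 2.42 + 2×1.29×1.393 = 6.014 m.
Hydraulic radius R = A/P = 4.736/6.014 = 0.7874 m.
Manning's equation: Q = (1/n) A R^(2/3) S^(1/2) = (1/0.033) × 4.736 × 0.7874^(2/3) × 0.00039^(1/2) = 2.42 m³/s.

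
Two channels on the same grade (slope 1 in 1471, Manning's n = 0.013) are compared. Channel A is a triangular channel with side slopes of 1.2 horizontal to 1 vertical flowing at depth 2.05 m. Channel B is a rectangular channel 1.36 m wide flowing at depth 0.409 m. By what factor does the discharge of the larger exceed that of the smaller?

Channel A: For a triangular section with side slope z = 1.2: A = zy² = 1.2×2.05² = 5.043 m²; P = 2y√(1+z²) = 2×2.05×1.562 = 6.404 m. Hydraulic radius R = A/P = 5.043/6.404 = 0.7874 m. Q_A = (1/0.013)·5.043·0.7874^(2/3)·√0.0006798 = 8.625 m³/s.
Channel B: Flow area A = b·y = 1.36 × 0.409 = 0.5562 m². Wetted perimeter P = b + 2y = 1.36 + 2×0.409 = 2.178 m. Hydraulic radius R = A/P = 0.5562/2.178 = 0.2554 m. Q_B = (1/0.013)·0.5562·0.2554^(2/3)·√0.0006798 = 0.4491 m³/s.
The larger discharge is 8.625 m³/s and the smaller is 0.4491 m³/s; the ratio is 19.2.

19.2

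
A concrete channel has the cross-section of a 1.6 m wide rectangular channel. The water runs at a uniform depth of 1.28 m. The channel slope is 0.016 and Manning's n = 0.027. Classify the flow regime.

Flow area A = b·y = 1.6 × 1.28 = 2.048 m². Wetted perimeter P = b + 2y = 1.6 + 2×1.28 = 4.16 m.
Hydraulic radius R = A/P = 2.048/4.16 = 0.4923 m.
V = (1/n) R^(2/3) √S = (1/0.027) × 0.4923^(2/3) × √0.016 = 2.921 m/s. Hydraulic depth D_h = A/T = 2.048/1.6 = 1.28 m.
Froude number Fr = V/√(g·D_h) = 2.921/√(9.81×1.28) = 0.824, which is less than 1, so the flow is subcritical.

subcritical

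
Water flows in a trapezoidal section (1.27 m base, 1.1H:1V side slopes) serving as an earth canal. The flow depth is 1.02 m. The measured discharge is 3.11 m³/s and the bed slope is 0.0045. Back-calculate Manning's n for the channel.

n = 0.0361

With bottom width b = 1.27 m and side slope z = 1.1: A = (b + zy)y = (1.27 + 1.1×1.02)×1.02 = 2.44 m²; P = b + 2y√(1+z²) = 1.27 + 2×1.02×1.487 = 4.303 m.
Hydraulic radius R = A/P = 2.44/4.303 = 0.5671 m.
Rearranging Manning's equation: n = (1/Q) A R^(2/3) S^(1/2) = (1/3.11) × 2.44 × 0.5671^(2/3) × √0.0045 = 0.0361.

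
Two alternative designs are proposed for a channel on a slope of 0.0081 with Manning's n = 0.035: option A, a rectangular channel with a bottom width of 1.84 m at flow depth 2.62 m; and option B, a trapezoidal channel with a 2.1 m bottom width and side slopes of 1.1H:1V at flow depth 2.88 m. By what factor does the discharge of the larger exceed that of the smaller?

Channel A: Flow area A = b·y = 1.84 × 2.62 = 4.821 m². Wetted perimeter P = b + 2y = 1.84 + 2×2.62 = 7.08 m. Hydraulic radius R = A/P = 4.821/7.08 = 0.6809 m. Q_A = (1/0.035)·4.821·0.6809^(2/3)·√0.0081 = 9.594 m³/s.
Channel B: With bottom width b = 2.1 m and side slope z = 1.1: A = (b + zy)y = (2.1 + 1.1×2.88)×2.88 = 15.17 m²; P = b + 2y√(1+z²) = 2.1 + 2×2.88×1.487 = 10.66 m. Hydraulic radius R = A/P = 15.17/10.66 = 1.423 m. Q_B = (1/0.035)·15.17·1.423^(2/3)·√0.0081 = 49.35 m³/s.
The larger discharge is 49.35 m³/s and the smaller is 9.594 m³/s; the ratio is 5.14.

5.14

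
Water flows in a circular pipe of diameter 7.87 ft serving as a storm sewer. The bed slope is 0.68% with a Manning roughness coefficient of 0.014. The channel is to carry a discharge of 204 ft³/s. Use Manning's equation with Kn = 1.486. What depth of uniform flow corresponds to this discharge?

Manning's equation rearranged: A R^(2/3) = nQ / (1.486·√S) = 0.014 × 204 / (1.486 × √0.0068) = 23.31.
At y = 2.43 ft: A R^(2/3) = 15.81 — too small.
At y = 3.68 ft: A R^(2/3) = 34.03 — too large.
At y = 2.98 ft: A R^(2/3) = 23.27 — close enough.

y_n = 2.98 ft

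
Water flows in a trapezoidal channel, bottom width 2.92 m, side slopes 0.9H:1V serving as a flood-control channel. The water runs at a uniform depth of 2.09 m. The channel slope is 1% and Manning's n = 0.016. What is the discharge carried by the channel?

Q = 69.8 m³/s

With bottom width b = 2.92 m and side slope z = 0.9: A = (b + zy)y = (2.92 + 0.9×2.09)×2.09 = 10.03 m²; P = b + 2y√(1+z²) = 2.92 + 2×2.09×1.345 = 8.544 m.
Hydraulic radius R = A/P = 10.03/8.544 = 1.174 m.
Manning's equation: Q = (1/n) A R^(2/3) S^(1/2) = (1/0.016) × 10.03 × 1.174^(2/3) × 0.01^(1/2) = 69.8 m³/s.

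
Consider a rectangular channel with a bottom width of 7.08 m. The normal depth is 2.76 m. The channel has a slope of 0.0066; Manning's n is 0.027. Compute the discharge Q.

Flow area A = b·y = 7.08 × 2.76 = 19.54 m². Wetted perimeter P = b + 2y = 7.08 + 2×2.76 = 12.6 m.
Hydraulic radius R = A/P = 19.54/12.6 = 1.551 m.
Manning's equation: Q = (1/n) A R^(2/3) S^(1/2) = (1/0.027) × 19.54 × 1.551^(2/3) × 0.0066^(1/2) = 78.8 m³/s.

Q = 78.8 m³/s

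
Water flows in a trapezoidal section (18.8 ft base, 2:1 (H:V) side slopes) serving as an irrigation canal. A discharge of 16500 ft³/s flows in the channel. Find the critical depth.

At critical depth, Q² T / (g A³) = 1, i.e. A³/T = Q²/g = 16500²/32.2 = 8455000.
Try y = 11.6 ft: A³/T = 1774000 — low.
Try y = 19.1 ft: A³/T = 13550000 — high.
Try y = 17.1 ft: A³/T = 8537000 — close enough.

y_c = 17.1 ft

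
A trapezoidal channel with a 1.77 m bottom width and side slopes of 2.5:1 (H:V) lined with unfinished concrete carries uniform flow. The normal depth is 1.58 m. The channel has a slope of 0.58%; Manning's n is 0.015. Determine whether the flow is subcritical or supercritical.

supercritical

With bottom width b = 1.77 m and side slope z = 2.5: A = (b + zy)y = (1.77 + 2.5×1.58)×1.58 = 9.038 m²; P = b + 2y√(1+z²) = 1.77 + 2×1.58×2.693 = 10.28 m.
Hydraulic radius R = A/P = 9.038/10.28 = 0.8793 m.
V = (1/n) R^(2/3) √S = (1/0.015) × 0.8793^(2/3) × √0.0058 = 4.66 m/s. Hydraulic depth D_h = A/T = 9.038/9.67 = 0.9346 m.
Froude number Fr = V/√(g·D_h) = 4.66/√(9.81×0.9346) = 1.54, which is greater than 1, so the flow is supercritical.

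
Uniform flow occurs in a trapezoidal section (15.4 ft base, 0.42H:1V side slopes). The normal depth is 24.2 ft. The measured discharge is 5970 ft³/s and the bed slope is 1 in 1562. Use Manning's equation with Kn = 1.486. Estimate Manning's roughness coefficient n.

n = 0.017

With bottom width b = 15.4 ft and side slope z = 0.42: A = (b + zy)y = (15.4 + 0.42×24.2)×24.2 = 618.6 ft²; P = b + 2y√(1+z²) = 15.4 + 2×24.2×1.085 = 67.9 ft.
Hydraulic radius R = A/P = 618.6/67.9 = 9.112 ft.
Rearranging Manning's equation: n = (1.486/Q) A R^(2/3) S^(1/2) = (1.486/5970) × 618.6 × 9.112^(2/3) × √0.0006402 = 0.017.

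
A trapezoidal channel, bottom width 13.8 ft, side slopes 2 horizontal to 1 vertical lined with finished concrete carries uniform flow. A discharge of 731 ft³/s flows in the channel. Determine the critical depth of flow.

y_c = 3.68 ft

At critical depth, Q² T / (g A³) = 1, i.e. A³/T = Q²/g = 731²/32.2 = 16600.
At y = 2.57 ft: A³/T = 4789 — low.
At y = 4.48 ft: A³/T = 33420 — high.
At y = 3.68 ft: A³/T = 16560 — matches.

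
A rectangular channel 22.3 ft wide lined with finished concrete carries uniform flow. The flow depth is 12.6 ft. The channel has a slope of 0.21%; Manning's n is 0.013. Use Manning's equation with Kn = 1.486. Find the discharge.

Flow area A = b·y = 22.3 × 12.6 = 281 ft². Wetted perimeter P = b + 2y = 22.3 + 2×12.6 = 47.5 ft.
Hydraulic radius R = A/P = 281/47.5 = 5.915 ft.
Manning's equation: Q = (1.486/n) A R^(2/3) S^(1/2) = (1.486/0.013) × 281 × 5.915^(2/3) × 0.0021^(1/2) = 4810 ft³/s.

Q = 4810 ft³/s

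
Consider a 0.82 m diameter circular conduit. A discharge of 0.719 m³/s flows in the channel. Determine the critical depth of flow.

y_c = 0.512 m

At critical depth, Q² T / (g A³) = 1, i.e. A³/T = Q²/g = 0.719²/9.81 = 0.0527.
Trying y = 0.631 m: A³/T = 0.1201 — too large.
Trying y = 0.512 m: A³/T = 0.05253 — matches.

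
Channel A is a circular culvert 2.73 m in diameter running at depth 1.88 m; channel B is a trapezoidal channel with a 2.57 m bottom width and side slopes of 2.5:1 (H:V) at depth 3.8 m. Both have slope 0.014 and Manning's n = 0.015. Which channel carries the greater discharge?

Channel A: For a circular section of diameter D = 2.73 m at depth y = 1.88 m, the central angle is θ = 2 arccos(1 − 2y/D) = 3.915 rad. Then A = (D²/8)(θ − sin θ) = 4.299 m² and P = Dθ/2 = 5.344 m. Hydraulic radius R = A/P = 4.299/5.344 = 0.8043 m. Q_A = (1/0.015)·4.299·0.8043^(2/3)·√0.014 = 29.33 m³/s.
Channel B: With bottom width b = 2.57 m and side slope z = 2.5: A = (b + zy)y = (2.57 + 2.5×3.8)×3.8 = 45.87 m²; P = b + 2y√(1+z²) = 2.57 + 2×3.8×2.693 = 23.03 m. Hydraulic radius R = A/P = 45.87/23.03 = 1.991 m. Q_B = (1/0.015)·45.87·1.991^(2/3)·√0.014 = 572.6 m³/s.
Q_A = 29.33 m³/s vs Q_B = 572.6 m³/s, so channel B carries more.

channel B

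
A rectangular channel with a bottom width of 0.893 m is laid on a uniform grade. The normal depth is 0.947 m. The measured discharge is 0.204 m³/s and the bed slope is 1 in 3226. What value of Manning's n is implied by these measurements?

Flow area A = b·y = 0.893 × 0.947 = 0.8457 m². Wetted perimeter P = b + 2y = 0.893 + 2×0.947 = 2.787 m.
Hydraulic radius R = A/P = 0.8457/2.787 = 0.3034 m.
Rearranging Manning's equation: n = (1/Q) A R^(2/3) S^(1/2) = (1/0.204) × 0.8457 × 0.3034^(2/3) × √0.00031 = 0.033.

n = 0.033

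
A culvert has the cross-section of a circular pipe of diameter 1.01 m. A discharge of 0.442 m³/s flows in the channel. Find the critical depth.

y_c = 0.373 m

At critical depth, Q² T / (g A³) = 1, i.e. A³/T = Q²/g = 0.442²/9.81 = 0.01991.
Trying y = 0.418 m: A³/T = 0.03087 — over.
Trying y = 0.299 m: A³/T = 0.008476 — short.
Trying y = 0.373 m: A³/T = 0.01992 — close enough.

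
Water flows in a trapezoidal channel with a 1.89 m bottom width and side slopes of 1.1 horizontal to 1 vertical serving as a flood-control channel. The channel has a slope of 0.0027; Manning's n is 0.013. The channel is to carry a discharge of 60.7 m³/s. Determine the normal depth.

Manning's equation rearranged: A R^(2/3) = nQ / (1·√S) = 0.013 × 60.7 / (√0.0027) = 15.19.
At y = 3.34 m: A R^(2/3) = 25.13 — over.
At y = 1.86 m: A R^(2/3) = 7.256 — short.
At y = 2.65 m: A R^(2/3) = 15.19 — close enough.

y_n = 2.65 m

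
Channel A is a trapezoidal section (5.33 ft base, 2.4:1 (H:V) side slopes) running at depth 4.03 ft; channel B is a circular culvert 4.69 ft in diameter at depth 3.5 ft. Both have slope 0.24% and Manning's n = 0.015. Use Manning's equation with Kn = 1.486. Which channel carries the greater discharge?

channel A

Channel A: With bottom width b = 5.33 ft and side slope z = 2.4: A = (b + zy)y = (5.33 + 2.4×4.03)×4.03 = 60.46 ft²; P = b + 2y√(1+z²) = 5.33 + 2×4.03×2.6 = 26.29 ft. Hydraulic radius R = A/P = 60.46/26.29 = 2.3 ft. Q_A = (1.486/0.015)·60.46·2.3^(2/3)·√0.0024 = 511.3 ft³/s.
Channel B: For a circular section of diameter D = 4.69 ft at depth y = 3.5 ft, the central angle is θ = 2 arccos(1 − 2y/D) = 4.172 rad. Then A = (D²/8)(θ − sin θ) = 13.83 ft² and P = Dθ/2 = 9.782 ft. Hydraulic radius R = A/P = 13.83/9.782 = 1.413 ft. Q_B = (1.486/0.015)·13.83·1.413^(2/3)·√0.0024 = 84.52 ft³/s.
Q_A = 511.3 ft³/s vs Q_B = 84.52 ft³/s, so channel A carries more.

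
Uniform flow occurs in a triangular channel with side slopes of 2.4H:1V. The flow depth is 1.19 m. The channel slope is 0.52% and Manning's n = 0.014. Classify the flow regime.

For a triangular section with side slope z = 2.4: A = zy² = 2.4×1.19² = 3.399 m²; P = 2y√(1+z²) = 2×1.19×2.6 = 6.188 m.
Hydraulic radius R = A/P = 3.399/6.188 = 0.5492 m.
V = (1/n) R^(2/3) √S = (1/0.014) × 0.5492^(2/3) × √0.0052 = 3.454 m/s. Hydraulic depth D_h = A/T = 3.399/5.712 = 0.595 m.
Froude number Fr = V/√(g·D_h) = 3.454/√(9.81×0.595) = 1.43, which is greater than 1, so the flow is supercritical.

supercritical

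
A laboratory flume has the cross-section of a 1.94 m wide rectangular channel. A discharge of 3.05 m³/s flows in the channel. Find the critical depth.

y_c = 0.632 m

For a rectangular channel, critical depth y_c = (q²/g)^(1/3) where q = Q/b = 3.05/1.94 = 1.572 m²/s.
So y_c = (1.572²/9.81)^(1/3) = 0.632 m.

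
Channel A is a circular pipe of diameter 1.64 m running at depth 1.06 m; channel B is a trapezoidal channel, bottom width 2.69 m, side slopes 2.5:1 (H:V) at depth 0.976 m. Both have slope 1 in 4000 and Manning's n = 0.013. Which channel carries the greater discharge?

channel B

Channel A: For a circular section of diameter D = 1.64 m at depth y = 1.06 m, the central angle is θ = 2 arccos(1 − 2y/D) = 3.736 rad. Then A = (D²/8)(θ − sin θ) = 1.444 m² and P = Dθ/2 = 3.063 m. Hydraulic radius R = A/P = 1.444/3.063 = 0.4714 m. Q_A = (1/0.013)·1.444·0.4714^(2/3)·√0.00025 = 1.064 m³/s.
Channel B: With bottom width b = 2.69 m and side slope z = 2.5: A = (b + zy)y = (2.69 + 2.5×0.976)×0.976 = 5.007 m²; P = b + 2y√(1+z²) = 2.69 + 2×0.976×2.693 = 7.946 m. Hydraulic radius R = A/P = 5.007/7.946 = 0.6301 m. Q_B = (1/0.013)·5.007·0.6301^(2/3)·√0.00025 = 4.476 m³/s.
Q_A = 1.064 m³/s vs Q_B = 4.476 m³/s, so channel B carries more.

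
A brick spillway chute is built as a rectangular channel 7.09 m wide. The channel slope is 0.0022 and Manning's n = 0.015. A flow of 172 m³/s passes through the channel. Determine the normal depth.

y_n = 4.82 m

Manning's equation rearranged: A R^(2/3) = nQ / (1·√S) = 0.015 × 172 / (√0.0022) = 55.01.
Try y = 5.34 m: A R^(2/3) = 62.69 — over.
Try y = 4.07 m: A R^(2/3) = 44.18 — short.
Try y = 4.82 m: A R^(2/3) = 55.02 — matches.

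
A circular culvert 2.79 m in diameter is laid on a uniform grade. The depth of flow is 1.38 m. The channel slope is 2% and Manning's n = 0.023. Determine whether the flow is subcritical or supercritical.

For a circular section of diameter D = 2.79 m at depth y = 1.38 m, the central angle is θ = 2 arccos(1 − 2y/D) = 3.12 rad. Then A = (D²/8)(θ − sin θ) = 3.015 m² and P = Dθ/2 = 4.353 m.
Hydraulic radius R = A/P = 3.015/4.353 = 0.6927 m.
V = (1/n) R^(2/3) √S = (1/0.023) × 0.6927^(2/3) × √0.02 = 4.814 m/s. Hydraulic depth D_h = A/T = 3.015/2.79 = 1.081 m.
Froude number Fr = V/√(g·D_h) = 4.814/√(9.81×1.081) = 1.48, which is greater than 1, so the flow is supercritical.

supercritical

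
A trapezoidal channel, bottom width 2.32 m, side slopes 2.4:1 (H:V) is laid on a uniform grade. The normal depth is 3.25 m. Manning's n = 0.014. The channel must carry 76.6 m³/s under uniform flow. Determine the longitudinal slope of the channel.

S = 0.000519

With bottom width b = 2.32 m and side slope z = 2.4: A = (b + zy)y = (2.32 + 2.4×3.25)×3.25 = 32.89 m²; P = b + 2y√(1+z²) = 2.32 + 2×3.25×2.6 = 19.22 m.
Hydraulic radius R = A/P = 32.89/19.22 = 1.711 m.
From Manning's equation, S = [nQ / (1 A R^(2/3))]² = [0.014 × 76.6 / (1 × 32.89 × 1.711^(2/3))]² = 0.000519.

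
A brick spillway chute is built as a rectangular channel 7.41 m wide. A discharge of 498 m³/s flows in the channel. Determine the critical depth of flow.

For a rectangular channel, critical depth y_c = (q²/g)^(1/3) where q = Q/b = 498/7.41 = 67.21 m²/s.
So y_c = (67.21²/9.81)^(1/3) = 7.72 m.

y_c = 7.72 m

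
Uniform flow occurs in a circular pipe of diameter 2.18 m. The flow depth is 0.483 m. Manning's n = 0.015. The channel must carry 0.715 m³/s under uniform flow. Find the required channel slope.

For a circular section of diameter D = 2.18 m at depth y = 0.483 m, the central angle is θ = 2 arccos(1 − 2y/D) = 1.96 rad. Then A = (D²/8)(θ − sin θ) = 0.615 m² and P = Dθ/2 = 2.137 m.
Hydraulic radius R = A/P = 0.615/2.137 = 0.2878 m.
From Manning's equation, S = [nQ / (1 A R^(2/3))]² = [0.015 × 0.715 / (1 × 0.615 × 0.2878^(2/3))]² = 0.0016.

S = 0.0016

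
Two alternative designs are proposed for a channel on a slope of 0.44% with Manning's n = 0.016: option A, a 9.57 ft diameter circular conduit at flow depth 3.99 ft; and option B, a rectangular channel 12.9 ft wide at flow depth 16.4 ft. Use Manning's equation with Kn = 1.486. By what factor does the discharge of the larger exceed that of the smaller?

Channel A: For a circular section of diameter D = 9.57 ft at depth y = 3.99 ft, the central angle is θ = 2 arccos(1 − 2y/D) = 2.808 rad. Then A = (D²/8)(θ − sin θ) = 28.39 ft² and P = Dθ/2 = 13.44 ft. Hydraulic radius R = A/P = 28.39/13.44 = 2.113 ft. Q_A = (1.486/0.016)·28.39·2.113^(2/3)·√0.0044 = 288 ft³/s.
Channel B: Flow area A = b·y = 12.9 × 16.4 = 211.6 ft². Wetted perimeter P = b + 2y = 12.9 + 2×16.4 = 45.7 ft. Hydraulic radius R = A/P = 211.6/45.7 = 4.629 ft. Q_B = (1.486/0.016)·211.6·4.629^(2/3)·√0.0044 = 3620 ft³/s.
The larger discharge is 3620 ft³/s and the smaller is 288 ft³/s; the ratio is 12.6.

12.6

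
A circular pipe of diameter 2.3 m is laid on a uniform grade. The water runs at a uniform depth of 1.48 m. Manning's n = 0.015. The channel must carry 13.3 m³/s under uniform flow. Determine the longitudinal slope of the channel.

For a circular section of diameter D = 2.3 m at depth y = 1.48 m, the central angle is θ = 2 arccos(1 − 2y/D) = 3.724 rad. Then A = (D²/8)(θ − sin θ) = 2.826 m² and P = Dθ/2 = 4.282 m.
Hydraulic radius R = A/P = 2.826/4.282 = 0.6599 m.
From Manning's equation, S = [nQ / (1 A R^(2/3))]² = [0.015 × 13.3 / (1 × 2.826 × 0.6599^(2/3))]² = 0.00868.

S = 0.00868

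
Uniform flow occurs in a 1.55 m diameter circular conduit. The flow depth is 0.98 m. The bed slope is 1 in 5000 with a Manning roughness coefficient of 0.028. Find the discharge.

Q = 0.368 m³/s

For a circular section of diameter D = 1.55 m at depth y = 0.98 m, the central angle is θ = 2 arccos(1 − 2y/D) = 3.677 rad. Then A = (D²/8)(θ − sin θ) = 1.257 m² and P = Dθ/2 = 2.85 m.
Hydraulic radius R = A/P = 1.257/2.85 = 0.4413 m.
Manning's equation: Q = (1/n) A R^(2/3) S^(1/2) = (1/0.028) × 1.257 × 0.4413^(2/3) × 0.0002^(1/2) = 0.368 m³/s.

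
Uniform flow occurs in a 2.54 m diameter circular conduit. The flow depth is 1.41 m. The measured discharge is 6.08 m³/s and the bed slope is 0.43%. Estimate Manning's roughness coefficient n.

For a circular section of diameter D = 2.54 m at depth y = 1.41 m, the central angle is θ = 2 arccos(1 − 2y/D) = 3.363 rad. Then A = (D²/8)(θ − sin θ) = 2.888 m² and P = Dθ/2 = 4.27 m.
Hydraulic radius R = A/P = 2.888/4.27 = 0.6764 m.
Rearranging Manning's equation: n = (1/Q) A R^(2/3) S^(1/2) = (1/6.08) × 2.888 × 0.6764^(2/3) × √0.0043 = 0.024.

n = 0.024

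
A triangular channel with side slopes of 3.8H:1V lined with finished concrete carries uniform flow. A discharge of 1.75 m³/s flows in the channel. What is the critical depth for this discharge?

At critical depth, Q² T / (g A³) = 1, i.e. A³/T = Q²/g = 1.75²/9.81 = 0.3122.
Try y = 0.624 m: A³/T = 0.6831 — high.
Try y = 0.393 m: A³/T = 0.06769 — low.
Try y = 0.534 m: A³/T = 0.3135 — matches.

y_c = 0.534 m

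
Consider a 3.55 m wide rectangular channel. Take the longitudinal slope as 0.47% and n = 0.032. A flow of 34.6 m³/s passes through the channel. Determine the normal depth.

Manning's equation rearranged: A R^(2/3) = nQ / (1·√S) = 0.032 × 34.6 / (√0.0047) = 16.15.
Try y = 2.97 m: A R^(2/3) = 11.31 — low.
Try y = 4.58 m: A R^(2/3) = 19.16 — high.
Try y = 3.97 m: A R^(2/3) = 16.15 — close enough.

y_n = 3.97 m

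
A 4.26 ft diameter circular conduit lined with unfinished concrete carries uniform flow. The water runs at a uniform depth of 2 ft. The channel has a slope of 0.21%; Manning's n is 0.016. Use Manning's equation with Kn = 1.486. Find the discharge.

For a circular section of diameter D = 4.26 ft at depth y = 2 ft, the central angle is θ = 2 arccos(1 − 2y/D) = 3.019 rad. Then A = (D²/8)(θ − sin θ) = 6.573 ft² and P = Dθ/2 = 6.431 ft.
Hydraulic radius R = A/P = 6.573/6.431 = 1.022 ft.
Manning's equation: Q = (1.486/n) A R^(2/3) S^(1/2) = (1.486/0.016) × 6.573 × 1.022^(2/3) × 0.0021^(1/2) = 28.4 ft³/s.

Q = 28.4 ft³/s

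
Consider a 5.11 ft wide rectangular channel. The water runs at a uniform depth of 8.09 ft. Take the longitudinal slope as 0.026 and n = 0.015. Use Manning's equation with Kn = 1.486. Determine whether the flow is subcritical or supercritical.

supercritical

Flow area A = b·y = 5.11 × 8.09 = 41.34 ft². Wetted perimeter P = b + 2y = 5.11 + 2×8.09 = 21.29 ft.
Hydraulic radius R = A/P = 41.34/21.29 = 1.942 ft.
V = (1.486/n) R^(2/3) √S = (1.486/0.015) × 1.942^(2/3) × √0.026 = 24.86 ft/s. Hydraulic depth D_h = A/T = 41.34/5.11 = 8.09 ft.
Froude number Fr = V/√(g·D_h) = 24.86/√(32.2×8.09) = 1.54, which is greater than 1, so the flow is supercritical.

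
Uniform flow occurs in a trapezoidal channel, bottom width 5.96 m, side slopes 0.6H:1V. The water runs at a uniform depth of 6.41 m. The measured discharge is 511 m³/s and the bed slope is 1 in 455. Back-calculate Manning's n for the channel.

With bottom width b = 5.96 m and side slope z = 0.6: A = (b + zy)y = (5.96 + 0.6×6.41)×6.41 = 62.86 m²; P = b + 2y√(1+z²) = 5.96 + 2×6.41×1.166 = 20.91 m.
Hydraulic radius R = A/P = 62.86/20.91 = 3.006 m.
Rearranging Manning's equation: n = (1/Q) A R^(2/3) S^(1/2) = (1/511) × 62.86 × 3.006^(2/3) × √0.002198 = 0.012.

n = 0.012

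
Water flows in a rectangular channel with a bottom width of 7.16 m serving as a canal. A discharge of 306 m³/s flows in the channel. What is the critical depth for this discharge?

For a rectangular channel, critical depth y_c = (q²/g)^(1/3) where q = Q/b = 306/7.16 = 42.74 m²/s.
So y_c = (42.74²/9.81)^(1/3) = 5.71 m.

y_c = 5.71 m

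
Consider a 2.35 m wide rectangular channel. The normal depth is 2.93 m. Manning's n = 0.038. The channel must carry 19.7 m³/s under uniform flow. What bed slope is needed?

Flow area A = b·y = 2.35 × 2.93 = 6.886 m². Wetted perimeter P = b + 2y = 2.35 + 2×2.93 = 8.21 m.
Hydraulic radius R = A/P = 6.886/8.21 = 0.8387 m.
From Manning's equation, S = [nQ / (1 A R^(2/3))]² = [0.038 × 19.7 / (1 × 6.886 × 0.8387^(2/3))]² = 0.0149.

S = 0.0149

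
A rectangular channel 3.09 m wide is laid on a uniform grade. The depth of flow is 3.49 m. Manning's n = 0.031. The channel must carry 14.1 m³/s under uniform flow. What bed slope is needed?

Flow area A = b·y = 3.09 × 3.49 = 10.78 m². Wetted perimeter P = b + 2y = 3.09 + 2×3.49 = 10.07 m.
Hydraulic radius R = A/P = 10.78/10.07 = 1.071 m.
From Manning's equation, S = [nQ / (1 A R^(2/3))]² = [0.031 × 14.1 / (1 × 10.78 × 1.071^(2/3))]² = 0.0015.

S = 0.0015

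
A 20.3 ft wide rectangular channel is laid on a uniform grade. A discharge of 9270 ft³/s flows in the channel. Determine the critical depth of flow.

For a rectangular channel, critical depth y_c = (q²/g)^(1/3) where q = Q/b = 9270/20.3 = 456.7 ft²/s.
So y_c = (456.7²/32.2)^(1/3) = 18.6 ft.

y_c = 18.6 ft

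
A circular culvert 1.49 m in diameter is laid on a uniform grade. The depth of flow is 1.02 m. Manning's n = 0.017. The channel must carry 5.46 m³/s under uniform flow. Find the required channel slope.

For a circular section of diameter D = 1.49 m at depth y = 1.02 m, the central angle is θ = 2 arccos(1 − 2y/D) = 3.898 rad. Then A = (D²/8)(θ − sin θ) = 1.272 m² and P = Dθ/2 = 2.904 m.
Hydraulic radius R = A/P = 1.272/2.904 = 0.4381 m.
From Manning's equation, S = [nQ / (1 A R^(2/3))]² = [0.017 × 5.46 / (1 × 1.272 × 0.4381^(2/3))]² = 0.016.

S = 0.016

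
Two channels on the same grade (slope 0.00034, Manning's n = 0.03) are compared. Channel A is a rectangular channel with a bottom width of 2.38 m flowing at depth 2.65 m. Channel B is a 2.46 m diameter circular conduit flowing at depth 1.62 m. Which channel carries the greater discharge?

channel A

Channel A: Flow area A = b·y = 2.38 × 2.65 = 6.307 m². Wetted perimeter P = b + 2y = 2.38 + 2×2.65 = 7.68 m. Hydraulic radius R = A/P = 6.307/7.68 = 0.8212 m. Q_A = (1/0.03)·6.307·0.8212^(2/3)·√0.00034 = 3.4 m³/s.
Channel B: For a circular section of diameter D = 2.46 m at depth y = 1.62 m, the central angle is θ = 2 arccos(1 − 2y/D) = 3.787 rad. Then A = (D²/8)(θ − sin θ) = 3.32 m² and P = Dθ/2 = 4.658 m. Hydraulic radius R = A/P = 3.32/4.658 = 0.7127 m. Q_B = (1/0.03)·3.32·0.7127^(2/3)·√0.00034 = 1.628 m³/s.
Q_A = 3.4 m³/s vs Q_B = 1.628 m³/s, so channel A carries more.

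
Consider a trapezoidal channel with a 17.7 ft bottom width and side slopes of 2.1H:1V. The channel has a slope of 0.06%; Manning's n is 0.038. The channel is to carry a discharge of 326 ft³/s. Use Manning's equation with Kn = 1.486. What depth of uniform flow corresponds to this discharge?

y_n = 5.15 ft

Manning's equation rearranged: A R^(2/3) = nQ / (1.486·√S) = 0.038 × 326 / (1.486 × √0.0006) = 340.3.
Try y = 3.52 ft: A R^(2/3) = 166.7 — too small.
Try y = 6.21 ft: A R^(2/3) = 488.8 — too large.
Try y = 5.15 ft: A R^(2/3) = 340.2 — close enough.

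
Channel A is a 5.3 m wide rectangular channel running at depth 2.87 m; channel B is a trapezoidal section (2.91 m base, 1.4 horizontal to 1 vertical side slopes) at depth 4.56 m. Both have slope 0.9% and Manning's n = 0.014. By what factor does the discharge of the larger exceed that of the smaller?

Channel A: Flow area A = b·y = 5.3 × 2.87 = 15.21 m². Wetted perimeter P = b + 2y = 5.3 + 2×2.87 = 11.04 m. Hydraulic radius R = A/P = 15.21/11.04 = 1.378 m. Q_A = (1/0.014)·15.21·1.378^(2/3)·√0.009 = 127.6 m³/s.
Channel B: With bottom width b = 2.91 m and side slope z = 1.4: A = (b + zy)y = (2.91 + 1.4×4.56)×4.56 = 42.38 m²; P = b + 2y√(1+z²) = 2.91 + 2×4.56×1.72 = 18.6 m. Hydraulic radius R = A/P = 42.38/18.6 = 2.278 m. Q_B = (1/0.014)·42.38·2.278^(2/3)·√0.009 = 497.3 m³/s.
The larger discharge is 497.3 m³/s and the smaller is 127.6 m³/s; the ratio is 3.9.

3.9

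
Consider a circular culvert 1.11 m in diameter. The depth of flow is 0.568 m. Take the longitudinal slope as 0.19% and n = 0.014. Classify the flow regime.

For a circular section of diameter D = 1.11 m at depth y = 0.568 m, the central angle is θ = 2 arccos(1 − 2y/D) = 3.188 rad. Then A = (D²/8)(θ − sin θ) = 0.4983 m² and P = Dθ/2 = 1.77 m.
Hydraulic radius R = A/P = 0.4983/1.77 = 0.2816 m.
V = (1/n) R^(2/3) √S = (1/0.014) × 0.2816^(2/3) × √0.0019 = 1.338 m/s. Hydraulic depth D_h = A/T = 0.4983/1.11 = 0.449 m.
Froude number Fr = V/√(g·D_h) = 1.338/√(9.81×0.449) = 0.637, which is less than 1, so the flow is subcritical.

subcritical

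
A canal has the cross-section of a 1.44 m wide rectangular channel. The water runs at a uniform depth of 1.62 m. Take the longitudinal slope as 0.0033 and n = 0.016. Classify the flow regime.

subcritical

Flow area A = b·y = 1.44 × 1.62 = 2.333 m². Wetted perimeter P = b + 2y = 1.44 + 2×1.62 = 4.68 m.
Hydraulic radius R = A/P = 2.333/4.68 = 0.4985 m.
V = (1/n) R^(2/3) √S = (1/0.016) × 0.4985^(2/3) × √0.0033 = 2.257 m/s. Hydraulic depth D_h = A/T = 2.333/1.44 = 1.62 m.
Froude number Fr = V/√(g·D_h) = 2.257/√(9.81×1.62) = 0.566, which is less than 1, so the flow is subcritical.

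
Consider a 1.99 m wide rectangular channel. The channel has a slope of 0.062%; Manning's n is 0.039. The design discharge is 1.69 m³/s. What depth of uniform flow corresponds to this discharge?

y_n = 1.79 m

Manning's equation rearranged: A R^(2/3) = nQ / (1·√S) = 0.039 × 1.69 / (√0.00062) = 2.647.
At y = 2.01 m: A R^(2/3) = 3.049 — high.
At y = 1.49 m: A R^(2/3) = 2.101 — low.
At y = 1.79 m: A R^(2/3) = 2.644 — ≈ 2.647.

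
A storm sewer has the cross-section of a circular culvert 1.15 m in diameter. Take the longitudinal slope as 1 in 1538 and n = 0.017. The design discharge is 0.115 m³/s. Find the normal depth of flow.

y_n = 0.32 m

Manning's equation rearranged: A R^(2/3) = nQ / (1·√S) = 0.017 × 0.115 / (√0.0006502) = 0.07667.
Trying y = 0.246 m: A R^(2/3) = 0.04539 — low.
Trying y = 0.364 m: A R^(2/3) = 0.09825 — high.
Trying y = 0.32 m: A R^(2/3) = 0.07654 — matches.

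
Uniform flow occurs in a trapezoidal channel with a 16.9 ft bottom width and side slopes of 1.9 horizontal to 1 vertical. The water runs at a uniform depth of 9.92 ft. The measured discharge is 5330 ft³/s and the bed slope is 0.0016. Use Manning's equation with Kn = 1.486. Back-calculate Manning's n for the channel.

n = 0.013

With bottom width b = 16.9 ft and side slope z = 1.9: A = (b + zy)y = (16.9 + 1.9×9.92)×9.92 = 354.6 ft²; P = b + 2y√(1+z²) = 16.9 + 2×9.92×2.147 = 59.5 ft.
Hydraulic radius R = A/P = 354.6/59.5 = 5.96 ft.
Rearranging Manning's equation: n = (1.486/Q) A R^(2/3) S^(1/2) = (1.486/5330) × 354.6 × 5.96^(2/3) × √0.0016 = 0.013.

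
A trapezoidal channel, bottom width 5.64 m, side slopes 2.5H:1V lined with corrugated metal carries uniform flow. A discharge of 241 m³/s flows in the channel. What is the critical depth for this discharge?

At critical depth, Q² T / (g A³) = 1, i.e. A³/T = Q²/g = 241²/9.81 = 5921.
Trying y = 2.6 m: A³/T = 1687 — too small.
Trying y = 4.53 m: A³/T = 16040 — too large.
Trying y = 3.56 m: A³/T = 5917 — close enough.

y_c = 3.56 m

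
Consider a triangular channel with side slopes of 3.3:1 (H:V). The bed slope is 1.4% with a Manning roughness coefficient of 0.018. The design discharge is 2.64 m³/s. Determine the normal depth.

y_n = 0.546 m

Manning's equation rearranged: A R^(2/3) = nQ / (1·√S) = 0.018 × 2.64 / (√0.014) = 0.4016.
Trying y = 0.393 m: A R^(2/3) = 0.1673 — low.
Trying y = 0.648 m: A R^(2/3) = 0.6348 — high.
Trying y = 0.546 m: A R^(2/3) = 0.4021 — ≈ 0.4016.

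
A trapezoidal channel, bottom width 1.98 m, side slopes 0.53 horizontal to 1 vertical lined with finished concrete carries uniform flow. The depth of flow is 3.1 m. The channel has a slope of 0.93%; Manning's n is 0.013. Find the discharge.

Q = 96.6 m³/s

With bottom width b = 1.98 m and side slope z = 0.53: A = (b + zy)y = (1.98 + 0.53×3.1)×3.1 = 11.23 m²; P = b + 2y√(1+z²) = 1.98 + 2×3.1×1.132 = 8.997 m.
Hydraulic radius R = A/P = 11.23/8.997 = 1.248 m.
Manning's equation: Q = (1/n) A R^(2/3) S^(1/2) = (1/0.013) × 11.23 × 1.248^(2/3) × 0.0093^(1/2) = 96.6 m³/s.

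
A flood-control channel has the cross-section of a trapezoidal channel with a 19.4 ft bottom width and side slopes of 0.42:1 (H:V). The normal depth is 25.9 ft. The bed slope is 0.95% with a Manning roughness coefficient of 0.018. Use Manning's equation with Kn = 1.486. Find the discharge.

Q = 30000 ft³/s

With bottom width b = 19.4 ft and side slope z = 0.42: A = (b + zy)y = (19.4 + 0.42×25.9)×25.9 = 784.2 ft²; P = b + 2y√(1+z²) = 19.4 + 2×25.9×1.085 = 75.58 ft.
Hydraulic radius R = A/P = 784.2/75.58 = 10.38 ft.
Manning's equation: Q = (1.486/n) A R^(2/3) S^(1/2) = (1.486/0.018) × 784.2 × 10.38^(2/3) × 0.0095^(1/2) = 30000 ft³/s.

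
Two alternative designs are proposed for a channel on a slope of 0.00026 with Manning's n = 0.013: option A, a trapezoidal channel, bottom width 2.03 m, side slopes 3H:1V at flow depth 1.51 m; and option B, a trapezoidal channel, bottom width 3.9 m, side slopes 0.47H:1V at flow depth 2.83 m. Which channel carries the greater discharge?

channel B

Channel A: With bottom width b = 2.03 m and side slope z = 3: A = (b + zy)y = (2.03 + 3×1.51)×1.51 = 9.906 m²; P = b + 2y√(1+z²) = 2.03 + 2×1.51×3.162 = 11.58 m. Hydraulic radius R = A/P = 9.906/11.58 = 0.8554 m. Q_A = (1/0.013)·9.906·0.8554^(2/3)·√0.00026 = 11.07 m³/s.
Channel B: With bottom width b = 3.9 m and side slope z = 0.47: A = (b + zy)y = (3.9 + 0.47×2.83)×2.83 = 14.8 m²; P = b + 2y√(1+z²) = 3.9 + 2×2.83×1.105 = 10.15 m. Hydraulic radius R = A/P = 14.8/10.15 = 1.458 m. Q_B = (1/0.013)·14.8·1.458^(2/3)·√0.00026 = 23.6 m³/s.
Q_A = 11.07 m³/s vs Q_B = 23.6 m³/s, so channel B carries more.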